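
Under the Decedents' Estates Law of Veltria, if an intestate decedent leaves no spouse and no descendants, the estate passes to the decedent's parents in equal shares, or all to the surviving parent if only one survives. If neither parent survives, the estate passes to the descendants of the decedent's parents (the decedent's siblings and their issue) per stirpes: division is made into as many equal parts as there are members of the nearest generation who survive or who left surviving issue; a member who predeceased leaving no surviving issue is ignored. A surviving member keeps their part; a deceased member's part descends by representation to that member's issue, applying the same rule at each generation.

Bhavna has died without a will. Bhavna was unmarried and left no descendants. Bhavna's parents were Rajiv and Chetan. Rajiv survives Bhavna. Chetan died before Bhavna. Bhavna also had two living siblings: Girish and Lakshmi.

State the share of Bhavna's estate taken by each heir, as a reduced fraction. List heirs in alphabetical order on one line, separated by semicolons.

Only one parent, Rajiv, survives, so Rajiv takes the entire estate. The siblings take nothing because a surviving parent has priority.

Rajiv 1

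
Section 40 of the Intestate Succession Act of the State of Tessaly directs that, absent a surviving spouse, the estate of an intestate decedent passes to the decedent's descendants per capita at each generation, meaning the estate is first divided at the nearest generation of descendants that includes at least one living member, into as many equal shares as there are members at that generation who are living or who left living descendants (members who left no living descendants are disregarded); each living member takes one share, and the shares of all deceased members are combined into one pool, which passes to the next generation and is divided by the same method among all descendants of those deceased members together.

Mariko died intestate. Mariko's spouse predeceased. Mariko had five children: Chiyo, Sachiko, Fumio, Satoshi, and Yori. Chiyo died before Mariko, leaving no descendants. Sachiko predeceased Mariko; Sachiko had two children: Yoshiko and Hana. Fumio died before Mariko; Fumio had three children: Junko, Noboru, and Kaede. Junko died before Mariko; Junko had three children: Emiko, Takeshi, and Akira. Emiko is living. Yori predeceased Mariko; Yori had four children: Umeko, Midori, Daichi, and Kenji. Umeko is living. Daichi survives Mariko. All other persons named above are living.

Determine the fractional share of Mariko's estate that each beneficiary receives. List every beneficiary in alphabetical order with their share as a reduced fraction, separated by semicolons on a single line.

There is no surviving spouse, so the entire estate passes to Mariko's descendants per capita at each generation.
At generation 1 (Sachiko, Fumio, Satoshi, Yori) there are 4 shares of (1)/4 = 1/4 each.
Living: Satoshi — each takes 1/4.
Deceased: Sachiko, Fumio, and Yori. Their combined 3/4 is pooled and carried to generation 2.
At generation 2 (Yoshiko, Hana, Junko, Noboru, Kaede, Umeko, Midori, Daichi, Kenji) there are 9 shares of (3/4)/9 = 1/12 each.
Living: Yoshiko, Hana, Noboru, Kaede, Umeko, Midori, Daichi, and Kenji — each takes 1/12.
Deceased: Junko. That 1/12 share is carried to generation 3.
At generation 3 (Emiko, Takeshi, Akira) there are 3 shares of (1/12)/3 = 1/36 each.
Living: Emiko, Takeshi, and Akira — each takes 1/36.

Akira 1/36; Daichi 1/12; Emiko 1/36; Hana 1/12; Kaede 1/12; Kenji 1/12; Midori 1/12; Noboru 1/12; Satoshi 1/4; Takeshi 1/36; Umeko 1/12; Yoshiko 1/12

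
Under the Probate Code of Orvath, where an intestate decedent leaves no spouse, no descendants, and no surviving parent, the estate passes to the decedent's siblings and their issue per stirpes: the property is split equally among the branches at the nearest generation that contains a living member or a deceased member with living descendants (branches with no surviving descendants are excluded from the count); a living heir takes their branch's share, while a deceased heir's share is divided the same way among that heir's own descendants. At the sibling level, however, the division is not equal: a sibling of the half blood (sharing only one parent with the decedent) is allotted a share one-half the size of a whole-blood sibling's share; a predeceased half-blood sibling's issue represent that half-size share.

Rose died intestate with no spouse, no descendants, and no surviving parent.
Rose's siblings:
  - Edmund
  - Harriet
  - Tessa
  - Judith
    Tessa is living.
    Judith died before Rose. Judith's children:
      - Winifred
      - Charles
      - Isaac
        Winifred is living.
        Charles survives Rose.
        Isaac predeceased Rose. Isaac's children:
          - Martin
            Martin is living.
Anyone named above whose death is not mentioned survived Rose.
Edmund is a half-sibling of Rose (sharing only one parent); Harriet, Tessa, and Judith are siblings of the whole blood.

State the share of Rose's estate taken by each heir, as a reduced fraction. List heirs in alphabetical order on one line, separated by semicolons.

Charles 2/21; Edmund 1/7; Harriet 2/7; Martin 2/21; Tessa 2/7; Winifred 2/21

No spouse, descendants, or parent survives, so the estate passes to Rose's siblings per stirpes.
Half-blood siblings count for one-half the weight of whole-blood siblings at the initial division.
Dividing 1 in proportion to weights (total weight 7/2): Edmund (weight 1/2) → 1/7; Harriet (weight 1) → 2/7; Tessa (weight 1) → 2/7; Judith (weight 1) → 2/7.
Edmund is living and takes 1/7.
Harriet is living and takes 2/7.
Tessa is living and takes 2/7.
Judith predeceased; the 2/7 allotted to Judith's branch passes to Judith's issue by representation.
The 2/7 is divided into 3 equal shares of 2/21 among Winifred, Charles, Isaac.
Winifred is living and takes 2/21.
Charles is living and takes 2/21.
Isaac predeceased; the 2/21 allotted to Isaac's branch passes to Isaac's issue by representation.
Martin is the sole taker at this level and receives the full 2/21.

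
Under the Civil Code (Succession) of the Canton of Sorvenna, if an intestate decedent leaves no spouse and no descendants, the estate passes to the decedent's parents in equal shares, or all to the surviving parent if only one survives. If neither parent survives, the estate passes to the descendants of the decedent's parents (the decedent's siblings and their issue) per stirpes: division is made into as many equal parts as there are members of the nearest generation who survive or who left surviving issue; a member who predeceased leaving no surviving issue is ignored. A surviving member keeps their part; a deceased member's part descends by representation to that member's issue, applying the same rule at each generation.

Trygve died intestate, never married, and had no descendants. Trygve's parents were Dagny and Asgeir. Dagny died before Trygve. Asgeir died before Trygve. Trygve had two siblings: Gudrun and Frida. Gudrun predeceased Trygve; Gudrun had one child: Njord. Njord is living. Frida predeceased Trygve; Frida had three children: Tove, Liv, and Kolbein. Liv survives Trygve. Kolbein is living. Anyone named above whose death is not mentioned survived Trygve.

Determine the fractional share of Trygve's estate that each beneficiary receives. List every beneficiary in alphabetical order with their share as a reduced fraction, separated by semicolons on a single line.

Kolbein 1/6; Liv 1/6; Njord 1/2; Tove 1/6

Neither parent survives and there are no descendants, so the estate passes to Trygve's siblings and their issue per stirpes.
The estate is divided into 2 equal shares of 1/2 among Gudrun, Frida.
Gudrun predeceased; the 1/2 allotted to Gudrun's branch passes to Gudrun's issue by representation.
Njord is the sole taker at this level and receives the full 1/2.
Frida predeceased; the 1/2 allotted to Frida's branch passes to Frida's issue by representation.
The 1/2 is divided into 3 equal shares of 1/6 among Tove, Liv, Kolbein.
Tove is living and takes 1/6.
Liv is living and takes 1/6.
Kolbein is living and takes 1/6.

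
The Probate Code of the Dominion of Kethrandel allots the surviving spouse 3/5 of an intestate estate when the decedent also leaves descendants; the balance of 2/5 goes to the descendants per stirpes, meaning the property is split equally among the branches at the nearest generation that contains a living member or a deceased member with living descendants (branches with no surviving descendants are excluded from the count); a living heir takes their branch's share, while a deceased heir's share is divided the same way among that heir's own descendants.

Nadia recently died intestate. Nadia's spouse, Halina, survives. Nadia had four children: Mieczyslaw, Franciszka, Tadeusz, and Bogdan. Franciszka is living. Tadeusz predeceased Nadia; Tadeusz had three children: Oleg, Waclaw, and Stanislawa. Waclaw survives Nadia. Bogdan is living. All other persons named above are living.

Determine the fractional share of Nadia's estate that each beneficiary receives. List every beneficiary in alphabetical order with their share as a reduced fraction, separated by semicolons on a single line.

Halina, as surviving spouse, takes 3/5.
The remaining 2/5 passes to Nadia's descendants per stirpes.
The 2/5 is divided into 4 equal shares of 1/10 among Mieczyslaw, Franciszka, Tadeusz, Bogdan.
Mieczyslaw is living and takes 1/10.
Franciszka is living and takes 1/10.
Tadeusz predeceased; the 1/10 allotted to Tadeusz's branch passes to Tadeusz's issue by representation.
The 1/10 is divided into 3 equal shares of 1/30 among Oleg, Waclaw, Stanislawa.
Oleg is living and takes 1/30.
Waclaw is living and takes 1/30.
Stanislawa is living and takes 1/30.
Bogdan is living and takes 1/10.

Bogdan 1/10; Franciszka 1/10; Halina 3/5; Mieczyslaw 1/10; Oleg 1/30; Stanislawa 1/30; Waclaw 1/30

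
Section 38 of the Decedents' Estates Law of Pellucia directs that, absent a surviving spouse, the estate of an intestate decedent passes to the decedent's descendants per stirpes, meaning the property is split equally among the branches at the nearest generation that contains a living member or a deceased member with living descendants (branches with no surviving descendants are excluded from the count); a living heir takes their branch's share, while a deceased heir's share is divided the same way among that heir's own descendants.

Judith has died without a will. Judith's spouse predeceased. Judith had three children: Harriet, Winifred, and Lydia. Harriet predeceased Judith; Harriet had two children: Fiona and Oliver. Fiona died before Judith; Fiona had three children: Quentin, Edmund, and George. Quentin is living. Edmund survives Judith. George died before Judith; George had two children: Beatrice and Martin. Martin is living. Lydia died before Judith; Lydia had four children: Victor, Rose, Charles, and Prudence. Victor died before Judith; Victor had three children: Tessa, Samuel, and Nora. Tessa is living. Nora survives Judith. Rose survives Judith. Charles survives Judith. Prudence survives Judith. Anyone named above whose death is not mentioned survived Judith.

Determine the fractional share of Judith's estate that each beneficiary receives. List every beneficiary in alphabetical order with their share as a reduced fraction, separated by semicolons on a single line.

There is no surviving spouse, so the entire estate passes to Judith's descendants per stirpes.
The estate is divided into 3 equal shares of 1/3 among Harriet, Winifred, Lydia.
Harriet predeceased; the 1/3 allotted to Harriet's branch passes to Harriet's issue by representation.
The 1/3 is divided into 2 equal shares of 1/6 among Fiona, Oliver.
Fiona predeceased; the 1/6 allotted to Fiona's branch passes to Fiona's issue by representation.
The 1/6 is divided into 3 equal shares of 1/18 among Quentin, Edmund, George.
Quentin is living and takes 1/18.
Edmund is living and takes 1/18.
George predeceased; the 1/18 allotted to George's branch passes to George's issue by representation.
The 1/18 is divided into 2 equal shares of 1/36 among Beatrice, Martin.
Beatrice is living and takes 1/36.
Martin is living and takes 1/36.
Oliver is living and takes 1/6.
Winifred is living and takes 1/3.
Lydia predeceased; the 1/3 allotted to Lydia's branch passes to Lydia's issue by representation.
The 1/3 is divided into 4 equal shares of 1/12 among Victor, Rose, Charles, Prudence.
Victor predeceased; the 1/12 allotted to Victor's branch passes to Victor's issue by representation.
The 1/12 is divided into 3 equal shares of 1/36 among Tessa, Samuel, Nora.
Tessa is living and takes 1/36.
Samuel is living and takes 1/36.
Nora is living and takes 1/36.
Rose is living and takes 1/12.
Charles is living and takes 1/12.
Prudence is living and takes 1/12.

Beatrice 1/36; Charles 1/12; Edmund 1/18; Martin 1/36; Nora 1/36; Oliver 1/6; Prudence 1/12; Quentin 1/18; Rose 1/12; Samuel 1/36; Tessa 1/36; Winifred 1/3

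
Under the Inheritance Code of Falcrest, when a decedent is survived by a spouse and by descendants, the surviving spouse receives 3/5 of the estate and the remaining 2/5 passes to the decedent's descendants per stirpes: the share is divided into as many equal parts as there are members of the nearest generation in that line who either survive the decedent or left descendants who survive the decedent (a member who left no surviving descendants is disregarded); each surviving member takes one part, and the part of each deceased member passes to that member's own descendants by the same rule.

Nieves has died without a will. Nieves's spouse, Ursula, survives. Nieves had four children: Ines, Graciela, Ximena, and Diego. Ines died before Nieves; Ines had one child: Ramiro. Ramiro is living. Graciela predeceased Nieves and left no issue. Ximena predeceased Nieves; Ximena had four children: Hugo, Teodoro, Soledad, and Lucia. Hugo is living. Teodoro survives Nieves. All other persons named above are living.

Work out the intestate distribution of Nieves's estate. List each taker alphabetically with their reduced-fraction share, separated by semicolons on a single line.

Diego 2/15; Hugo 1/30; Lucia 1/30; Ramiro 2/15; Soledad 1/30; Teodoro 1/30; Ursula 3/5

Ursula, as surviving spouse, takes 3/5.
The remaining 2/5 passes to Nieves's descendants per stirpes.
Graciela left no surviving issue, so that branch lapses and is disregarded.
The 2/5 is divided into 3 equal shares of 2/15 among Ines, Ximena, Diego.
Ines predeceased; the 2/15 allotted to Ines's branch passes to Ines's issue by representation.
Ramiro is the sole taker at this level and receives the full 2/15.
Ximena predeceased; the 2/15 allotted to Ximena's branch passes to Ximena's issue by representation.
The 2/15 is divided into 4 equal shares of 1/30 among Hugo, Teodoro, Soledad, Lucia.
Hugo is living and takes 1/30.
Teodoro is living and takes 1/30.
Soledad is living and takes 1/30.
Lucia is living and takes 1/30.
Diego is living and takes 2/15.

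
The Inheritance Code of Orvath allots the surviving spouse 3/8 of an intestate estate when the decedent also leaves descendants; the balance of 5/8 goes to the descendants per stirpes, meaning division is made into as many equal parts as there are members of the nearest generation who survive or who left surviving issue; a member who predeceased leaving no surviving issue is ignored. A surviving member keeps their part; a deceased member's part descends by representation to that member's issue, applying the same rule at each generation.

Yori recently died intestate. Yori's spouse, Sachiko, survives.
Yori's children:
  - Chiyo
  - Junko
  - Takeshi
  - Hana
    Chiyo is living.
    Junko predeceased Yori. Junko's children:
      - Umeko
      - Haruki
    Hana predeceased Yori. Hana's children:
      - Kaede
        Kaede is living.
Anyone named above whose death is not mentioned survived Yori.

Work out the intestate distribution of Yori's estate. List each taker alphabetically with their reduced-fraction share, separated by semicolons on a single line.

Sachiko, as surviving spouse, takes 3/8.
The remaining 5/8 passes to Yori's descendants per stirpes.
The 5/8 is divided into 4 equal shares of 5/32 among Chiyo, Junko, Takeshi, Hana.
Chiyo is living and takes 5/32.
Junko predeceased; the 5/32 allotted to Junko's branch passes to Junko's issue by representation.
The 5/32 is divided into 2 equal shares of 5/64 among Umeko, Haruki.
Umeko is living and takes 5/64.
Haruki is living and takes 5/64.
Takeshi is living and takes 5/32.
Hana predeceased; the 5/32 allotted to Hana's branch passes to Hana's issue by representation.
Kaede is the sole taker at this level and receives the full 5/32.

Chiyo 5/32; Haruki 5/64; Kaede 5/32; Sachiko 3/8; Takeshi 5/32; Umeko 5/64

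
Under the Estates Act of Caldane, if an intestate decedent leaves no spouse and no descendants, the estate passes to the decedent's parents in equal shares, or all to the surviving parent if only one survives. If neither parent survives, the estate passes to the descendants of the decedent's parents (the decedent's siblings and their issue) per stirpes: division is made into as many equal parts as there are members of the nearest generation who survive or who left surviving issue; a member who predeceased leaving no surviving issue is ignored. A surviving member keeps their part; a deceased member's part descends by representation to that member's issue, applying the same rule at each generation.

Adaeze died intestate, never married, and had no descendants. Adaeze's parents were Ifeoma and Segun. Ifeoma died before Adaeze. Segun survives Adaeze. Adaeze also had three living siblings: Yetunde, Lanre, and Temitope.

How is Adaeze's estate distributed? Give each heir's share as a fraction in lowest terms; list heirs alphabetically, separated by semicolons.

Segun 1

Only one parent, Segun, survives, so Segun takes the entire estate. The siblings take nothing because a surviving parent has priority.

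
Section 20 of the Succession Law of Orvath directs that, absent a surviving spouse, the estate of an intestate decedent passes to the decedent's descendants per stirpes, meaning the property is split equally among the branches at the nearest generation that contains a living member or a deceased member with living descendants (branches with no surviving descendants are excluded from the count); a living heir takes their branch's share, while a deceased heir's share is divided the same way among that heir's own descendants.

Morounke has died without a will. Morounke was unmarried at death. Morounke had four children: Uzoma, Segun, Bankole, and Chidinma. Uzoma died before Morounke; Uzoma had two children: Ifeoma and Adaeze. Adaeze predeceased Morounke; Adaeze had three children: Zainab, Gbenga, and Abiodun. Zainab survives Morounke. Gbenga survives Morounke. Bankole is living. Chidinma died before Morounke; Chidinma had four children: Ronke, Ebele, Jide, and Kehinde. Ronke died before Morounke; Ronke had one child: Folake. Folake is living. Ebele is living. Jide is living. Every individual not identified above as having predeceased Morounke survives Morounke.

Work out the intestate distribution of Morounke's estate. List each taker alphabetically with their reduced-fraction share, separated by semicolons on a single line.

There is no surviving spouse, so the entire estate passes to Morounke's descendants per stirpes.
The estate is divided into 4 equal shares of 1/4 among Uzoma, Segun, Bankole, Chidinma.
Uzoma predeceased; the 1/4 allotted to Uzoma's branch passes to Uzoma's issue by representation.
The 1/4 is divided into 2 equal shares of 1/8 among Ifeoma, Adaeze.
Ifeoma is living and takes 1/8.
Adaeze predeceased; the 1/8 allotted to Adaeze's branch passes to Adaeze's issue by representation.
The 1/8 is divided into 3 equal shares of 1/24 among Zainab, Gbenga, Abiodun.
Zainab is living and takes 1/24.
Gbenga is living and takes 1/24.
Abiodun is living and takes 1/24.
Segun is living and takes 1/4.
Bankole is living and takes 1/4.
Chidinma predeceased; the 1/4 allotted to Chidinma's branch passes to Chidinma's issue by representation.
The 1/4 is divided into 4 equal shares of 1/16 among Ronke, Ebele, Jide, Kehinde.
Ronke predeceased; the 1/16 allotted to Ronke's branch passes to Ronke's issue by representation.
Folake is the sole taker at this level and receives the full 1/16.
Ebele is living and takes 1/16.
Jide is living and takes 1/16.
Kehinde is living and takes 1/16.

Abiodun 1/24; Bankole 1/4; Ebele 1/16; Folake 1/16; Gbenga 1/24; Ifeoma 1/8; Jide 1/16; Kehinde 1/16; Segun 1/4; Zainab 1/24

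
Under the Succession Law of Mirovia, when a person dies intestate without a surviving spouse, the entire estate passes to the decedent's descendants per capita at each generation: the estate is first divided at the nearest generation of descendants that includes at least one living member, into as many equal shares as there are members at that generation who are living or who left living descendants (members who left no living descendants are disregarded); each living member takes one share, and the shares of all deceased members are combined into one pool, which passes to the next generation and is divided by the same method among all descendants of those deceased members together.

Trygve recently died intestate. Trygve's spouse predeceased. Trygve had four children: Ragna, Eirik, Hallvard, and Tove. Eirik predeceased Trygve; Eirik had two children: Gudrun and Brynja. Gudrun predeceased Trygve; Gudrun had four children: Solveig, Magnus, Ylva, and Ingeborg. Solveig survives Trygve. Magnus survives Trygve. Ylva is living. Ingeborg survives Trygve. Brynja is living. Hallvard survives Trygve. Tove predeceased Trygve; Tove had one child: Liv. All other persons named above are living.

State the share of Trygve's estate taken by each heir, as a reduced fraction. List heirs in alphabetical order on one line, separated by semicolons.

There is no surviving spouse, so the entire estate passes to Trygve's descendants per capita at each generation.
At generation 1 (Ragna, Eirik, Hallvard, Tove) there are 4 shares of (1)/4 = 1/4 each.
Living: Ragna and Hallvard — each takes 1/4.
Deceased: Eirik and Tove. Their combined 1/2 is pooled and carried to generation 2.
At generation 2 (Gudrun, Brynja, Liv) there are 3 shares of (1/2)/3 = 1/6 each.
Living: Brynja and Liv — each takes 1/6.
Deceased: Gudrun. That 1/6 share is carried to generation 3.
At generation 3 (Solveig, Magnus, Ylva, Ingeborg) there are 4 shares of (1/6)/4 = 1/24 each.
Living: Solveig, Magnus, Ylva, and Ingeborg — each takes 1/24.

Brynja 1/6; Hallvard 1/4; Ingeborg 1/24; Liv 1/6; Magnus 1/24; Ragna 1/4; Solveig 1/24; Ylva 1/24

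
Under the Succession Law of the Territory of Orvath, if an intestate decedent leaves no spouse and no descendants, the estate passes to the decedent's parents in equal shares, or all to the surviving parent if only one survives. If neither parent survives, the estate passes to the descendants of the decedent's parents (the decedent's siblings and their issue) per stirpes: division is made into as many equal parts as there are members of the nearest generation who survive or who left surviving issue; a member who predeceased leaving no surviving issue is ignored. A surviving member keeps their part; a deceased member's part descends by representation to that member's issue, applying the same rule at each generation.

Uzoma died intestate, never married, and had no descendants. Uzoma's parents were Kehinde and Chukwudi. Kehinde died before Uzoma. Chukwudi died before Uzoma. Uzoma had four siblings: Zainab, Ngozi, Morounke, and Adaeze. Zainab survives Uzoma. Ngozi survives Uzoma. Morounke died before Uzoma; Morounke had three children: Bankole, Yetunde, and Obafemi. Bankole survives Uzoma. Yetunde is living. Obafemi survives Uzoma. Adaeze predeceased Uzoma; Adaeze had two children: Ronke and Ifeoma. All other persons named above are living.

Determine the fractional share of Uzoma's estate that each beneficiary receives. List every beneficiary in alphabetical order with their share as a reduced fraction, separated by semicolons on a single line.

Bankole 1/12; Ifeoma 1/8; Ngozi 1/4; Obafemi 1/12; Ronke 1/8; Yetunde 1/12; Zainab 1/4

Neither parent survives and there are no descendants, so the estate passes to Uzoma's siblings and their issue per stirpes.
The estate is divided into 4 equal shares of 1/4 among Zainab, Ngozi, Morounke, Adaeze.
Zainab is living and takes 1/4.
Ngozi is living and takes 1/4.
Morounke predeceased; the 1/4 allotted to Morounke's branch passes to Morounke's issue by representation.
The 1/4 is divided into 3 equal shares of 1/12 among Bankole, Yetunde, Obafemi.
Bankole is living and takes 1/12.
Yetunde is living and takes 1/12.
Obafemi is living and takes 1/12.
Adaeze predeceased; the 1/4 allotted to Adaeze's branch passes to Adaeze's issue by representation.
The 1/4 is divided into 2 equal shares of 1/8 among Ronke, Ifeoma.
Ronke is living and takes 1/8.
Ifeoma is living and takes 1/8.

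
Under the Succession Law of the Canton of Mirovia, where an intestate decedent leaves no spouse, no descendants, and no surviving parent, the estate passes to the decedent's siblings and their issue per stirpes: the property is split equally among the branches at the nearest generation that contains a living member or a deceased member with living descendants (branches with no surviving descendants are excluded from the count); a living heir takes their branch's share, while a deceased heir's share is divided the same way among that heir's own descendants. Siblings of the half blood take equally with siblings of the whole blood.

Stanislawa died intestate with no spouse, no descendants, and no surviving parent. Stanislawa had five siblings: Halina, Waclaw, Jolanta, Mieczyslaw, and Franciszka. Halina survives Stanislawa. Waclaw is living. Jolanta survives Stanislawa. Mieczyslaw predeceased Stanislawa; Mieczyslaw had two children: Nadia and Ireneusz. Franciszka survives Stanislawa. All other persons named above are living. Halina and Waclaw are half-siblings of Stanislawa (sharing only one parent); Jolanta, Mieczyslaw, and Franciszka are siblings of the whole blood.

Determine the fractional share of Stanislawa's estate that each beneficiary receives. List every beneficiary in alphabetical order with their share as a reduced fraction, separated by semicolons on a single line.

Franciszka 1/5; Halina 1/5; Ireneusz 1/10; Jolanta 1/5; Nadia 1/10; Waclaw 1/5

No spouse, descendants, or parent survives, so the estate passes to Stanislawa's siblings per stirpes.
Half-blood and whole-blood siblings take equally under the stated rule.
The estate is divided into 5 equal shares of 1/5 among Halina, Waclaw, Jolanta, Mieczyslaw, Franciszka.
Halina is living and takes 1/5.
Waclaw is living and takes 1/5.
Jolanta is living and takes 1/5.
Mieczyslaw predeceased; the 1/5 allotted to Mieczyslaw's branch passes to Mieczyslaw's issue by representation.
The 1/5 is divided into 2 equal shares of 1/10 among Nadia, Ireneusz.
Nadia is living and takes 1/10.
Ireneusz is living and takes 1/10.
Franciszka is living and takes 1/5.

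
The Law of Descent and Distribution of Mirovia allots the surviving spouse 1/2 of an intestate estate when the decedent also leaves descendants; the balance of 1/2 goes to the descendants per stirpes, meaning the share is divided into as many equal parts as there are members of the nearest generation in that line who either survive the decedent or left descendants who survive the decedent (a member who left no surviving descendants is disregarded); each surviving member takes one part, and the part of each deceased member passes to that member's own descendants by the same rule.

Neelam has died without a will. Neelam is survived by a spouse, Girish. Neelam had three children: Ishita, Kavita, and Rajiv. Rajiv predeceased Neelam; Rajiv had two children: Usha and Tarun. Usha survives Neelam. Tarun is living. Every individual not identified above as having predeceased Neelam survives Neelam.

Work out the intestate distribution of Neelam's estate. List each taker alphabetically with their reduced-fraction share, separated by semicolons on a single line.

Girish, as surviving spouse, takes 1/2.
The remaining 1/2 passes to Neelam's descendants per stirpes.
The 1/2 is divided into 3 equal shares of 1/6 among Ishita, Kavita, Rajiv.
Ishita is living and takes 1/6.
Kavita is living and takes 1/6.
Rajiv predeceased; the 1/6 allotted to Rajiv's branch passes to Rajiv's issue by representation.
The 1/6 is divided into 2 equal shares of 1/12 among Usha, Tarun.
Usha is living and takes 1/12.
Tarun is living and takes 1/12.

Girish 1/2; Ishita 1/6; Kavita 1/6; Tarun 1/12; Usha 1/12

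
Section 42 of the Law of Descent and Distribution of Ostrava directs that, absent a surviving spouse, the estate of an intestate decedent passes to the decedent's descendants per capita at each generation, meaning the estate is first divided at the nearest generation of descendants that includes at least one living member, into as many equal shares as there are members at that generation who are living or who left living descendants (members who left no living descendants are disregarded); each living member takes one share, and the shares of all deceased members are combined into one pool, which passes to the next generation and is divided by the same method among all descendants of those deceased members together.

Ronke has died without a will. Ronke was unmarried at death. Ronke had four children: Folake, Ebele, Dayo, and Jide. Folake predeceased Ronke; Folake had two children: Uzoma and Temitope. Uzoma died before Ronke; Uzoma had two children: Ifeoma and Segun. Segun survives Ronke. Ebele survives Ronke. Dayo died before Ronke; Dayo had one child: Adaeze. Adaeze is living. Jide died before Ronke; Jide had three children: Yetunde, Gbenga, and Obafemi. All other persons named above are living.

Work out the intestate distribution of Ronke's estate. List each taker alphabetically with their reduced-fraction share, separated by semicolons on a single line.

There is no surviving spouse, so the entire estate passes to Ronke's descendants per capita at each generation.
At generation 1 (Folake, Ebele, Dayo, Jide) there are 4 shares of (1)/4 = 1/4 each.
Living: Ebele — each takes 1/4.
Deceased: Folake, Dayo, and Jide. Their combined 3/4 is pooled and carried to generation 2.
At generation 2 (Uzoma, Temitope, Adaeze, Yetunde, Gbenga, Obafemi) there are 6 shares of (3/4)/6 = 1/8 each.
Living: Temitope, Adaeze, Yetunde, Gbenga, and Obafemi — each takes 1/8.
Deceased: Uzoma. That 1/8 share is carried to generation 3.
At generation 3 (Ifeoma, Segun) there are 2 shares of (1/8)/2 = 1/16 each.
Living: Ifeoma and Segun — each takes 1/16.

Adaeze 1/8; Ebele 1/4; Gbenga 1/8; Ifeoma 1/16; Obafemi 1/8; Segun 1/16; Temitope 1/8; Yetunde 1/8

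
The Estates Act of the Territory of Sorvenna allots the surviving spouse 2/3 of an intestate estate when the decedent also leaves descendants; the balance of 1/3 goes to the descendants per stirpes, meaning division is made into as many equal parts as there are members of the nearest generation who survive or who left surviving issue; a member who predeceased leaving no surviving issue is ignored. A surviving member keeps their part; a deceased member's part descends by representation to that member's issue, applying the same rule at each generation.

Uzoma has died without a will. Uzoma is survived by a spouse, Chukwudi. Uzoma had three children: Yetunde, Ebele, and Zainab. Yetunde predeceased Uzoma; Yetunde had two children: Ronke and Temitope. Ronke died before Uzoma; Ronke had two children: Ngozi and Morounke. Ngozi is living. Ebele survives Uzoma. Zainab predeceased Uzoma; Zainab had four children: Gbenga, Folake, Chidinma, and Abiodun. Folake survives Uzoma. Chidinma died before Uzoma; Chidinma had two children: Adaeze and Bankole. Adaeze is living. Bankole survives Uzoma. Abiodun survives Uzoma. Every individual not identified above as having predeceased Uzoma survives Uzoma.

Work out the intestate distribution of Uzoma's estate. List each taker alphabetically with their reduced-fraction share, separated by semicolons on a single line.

Abiodun 1/36; Adaeze 1/72; Bankole 1/72; Chukwudi 2/3; Ebele 1/9; Folake 1/36; Gbenga 1/36; Morounke 1/36; Ngozi 1/36; Temitope 1/18

Chukwudi, as surviving spouse, takes 2/3.
The remaining 1/3 passes to Uzoma's descendants per stirpes.
The 1/3 is divided into 3 equal shares of 1/9 among Yetunde, Ebele, Zainab.
Yetunde predeceased; the 1/9 allotted to Yetunde's branch passes to Yetunde's issue by representation.
The 1/9 is divided into 2 equal shares of 1/18 among Ronke, Temitope.
Ronke predeceased; the 1/18 allotted to Ronke's branch passes to Ronke's issue by representation.
The 1/18 is divided into 2 equal shares of 1/36 among Ngozi, Morounke.
Ngozi is living and takes 1/36.
Morounke is living and takes 1/36.
Temitope is living and takes 1/18.
Ebele is living and takes 1/9.
Zainab predeceased; the 1/9 allotted to Zainab's branch passes to Zainab's issue by representation.
The 1/9 is divided into 4 equal shares of 1/36 among Gbenga, Folake, Chidinma, Abiodun.
Gbenga is living and takes 1/36.
Folake is living and takes 1/36.
Chidinma predeceased; the 1/36 allotted to Chidinma's branch passes to Chidinma's issue by representation.
The 1/36 is divided into 2 equal shares of 1/72 among Adaeze, Bankole.
Adaeze is living and takes 1/72.
Bankole is living and takes 1/72.
Abiodun is living and takes 1/36.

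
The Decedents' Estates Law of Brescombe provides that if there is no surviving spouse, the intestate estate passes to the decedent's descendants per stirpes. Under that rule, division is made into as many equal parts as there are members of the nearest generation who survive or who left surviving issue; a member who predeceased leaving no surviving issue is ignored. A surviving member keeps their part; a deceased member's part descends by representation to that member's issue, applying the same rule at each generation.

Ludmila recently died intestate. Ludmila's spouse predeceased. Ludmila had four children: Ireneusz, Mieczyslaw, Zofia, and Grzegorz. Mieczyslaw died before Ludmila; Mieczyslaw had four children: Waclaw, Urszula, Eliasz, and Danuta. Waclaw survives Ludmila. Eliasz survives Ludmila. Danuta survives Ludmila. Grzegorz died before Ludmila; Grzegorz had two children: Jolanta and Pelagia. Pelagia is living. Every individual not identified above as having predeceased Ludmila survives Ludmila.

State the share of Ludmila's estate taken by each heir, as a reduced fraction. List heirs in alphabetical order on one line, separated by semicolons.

Danuta 1/16; Eliasz 1/16; Ireneusz 1/4; Jolanta 1/8; Pelagia 1/8; Urszula 1/16; Waclaw 1/16; Zofia 1/4

There is no surviving spouse, so the entire estate passes to Ludmila's descendants per stirpes.
The estate is divided into 4 equal shares of 1/4 among Ireneusz, Mieczyslaw, Zofia, Grzegorz.
Ireneusz is living and takes 1/4.
Mieczyslaw predeceased; the 1/4 allotted to Mieczyslaw's branch passes to Mieczyslaw's issue by representation.
The 1/4 is divided into 4 equal shares of 1/16 among Waclaw, Urszula, Eliasz, Danuta.
Waclaw is living and takes 1/16.
Urszula is living and takes 1/16.
Eliasz is living and takes 1/16.
Danuta is living and takes 1/16.
Zofia is living and takes 1/4.
Grzegorz predeceased; the 1/4 allotted to Grzegorz's branch passes to Grzegorz's issue by representation.
The 1/4 is divided into 2 equal shares of 1/8 among Jolanta, Pelagia.
Jolanta is living and takes 1/8.
Pelagia is living and takes 1/8.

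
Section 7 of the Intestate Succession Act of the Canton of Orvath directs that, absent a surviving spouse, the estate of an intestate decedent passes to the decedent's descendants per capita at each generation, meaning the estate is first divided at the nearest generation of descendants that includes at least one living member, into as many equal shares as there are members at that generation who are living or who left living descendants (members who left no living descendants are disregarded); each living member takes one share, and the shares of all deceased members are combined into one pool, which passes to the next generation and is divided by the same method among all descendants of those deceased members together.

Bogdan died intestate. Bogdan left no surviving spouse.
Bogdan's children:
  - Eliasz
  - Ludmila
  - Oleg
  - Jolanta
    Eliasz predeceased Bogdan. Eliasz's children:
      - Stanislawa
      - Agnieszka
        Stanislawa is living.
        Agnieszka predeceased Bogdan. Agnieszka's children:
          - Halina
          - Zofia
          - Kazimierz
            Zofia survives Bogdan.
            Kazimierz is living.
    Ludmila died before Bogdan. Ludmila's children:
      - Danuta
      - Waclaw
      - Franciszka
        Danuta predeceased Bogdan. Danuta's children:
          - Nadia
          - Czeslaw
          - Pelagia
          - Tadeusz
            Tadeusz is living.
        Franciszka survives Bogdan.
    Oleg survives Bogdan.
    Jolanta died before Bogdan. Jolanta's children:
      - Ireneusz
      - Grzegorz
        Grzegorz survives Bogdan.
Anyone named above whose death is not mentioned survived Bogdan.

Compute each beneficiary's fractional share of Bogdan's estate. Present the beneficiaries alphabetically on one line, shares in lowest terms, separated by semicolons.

Czeslaw 3/98; Franciszka 3/28; Grzegorz 3/28; Halina 3/98; Ireneusz 3/28; Kazimierz 3/98; Nadia 3/98; Oleg 1/4; Pelagia 3/98; Stanislawa 3/28; Tadeusz 3/98; Waclaw 3/28; Zofia 3/98

There is no surviving spouse, so the entire estate passes to Bogdan's descendants per capita at each generation.
At generation 1 (Eliasz, Ludmila, Oleg, Jolanta) there are 4 shares of (1)/4 = 1/4 each.
Living: Oleg — each takes 1/4.
Deceased: Eliasz, Ludmila, and Jolanta. Their combined 3/4 is pooled and carried to generation 2.
At generation 2 (Stanislawa, Agnieszka, Danuta, Waclaw, Franciszka, Ireneusz, Grzegorz) there are 7 shares of (3/4)/7 = 3/28 each.
Living: Stanislawa, Waclaw, Franciszka, Ireneusz, and Grzegorz — each takes 3/28.
Deceased: Agnieszka and Danuta. Their combined 3/14 is pooled and carried to generation 3.
At generation 3 (Halina, Zofia, Kazimierz, Nadia, Czeslaw, Pelagia, Tadeusz) there are 7 shares of (3/14)/7 = 3/98 each.
Living: Halina, Zofia, Kazimierz, Nadia, Czeslaw, Pelagia, and Tadeusz — each takes 3/98.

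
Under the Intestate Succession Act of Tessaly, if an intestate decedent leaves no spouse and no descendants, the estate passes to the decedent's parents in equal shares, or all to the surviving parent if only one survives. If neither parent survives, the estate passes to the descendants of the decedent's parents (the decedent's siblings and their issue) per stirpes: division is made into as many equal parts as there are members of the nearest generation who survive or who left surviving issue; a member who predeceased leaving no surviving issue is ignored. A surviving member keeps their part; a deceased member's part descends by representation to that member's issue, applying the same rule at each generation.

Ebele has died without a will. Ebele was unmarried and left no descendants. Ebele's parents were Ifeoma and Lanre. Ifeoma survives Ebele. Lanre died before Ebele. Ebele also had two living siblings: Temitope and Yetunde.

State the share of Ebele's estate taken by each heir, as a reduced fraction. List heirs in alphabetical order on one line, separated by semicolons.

Ifeoma 1

Only one parent, Ifeoma, survives, so Ifeoma takes the entire estate. The siblings take nothing because a surviving parent has priority.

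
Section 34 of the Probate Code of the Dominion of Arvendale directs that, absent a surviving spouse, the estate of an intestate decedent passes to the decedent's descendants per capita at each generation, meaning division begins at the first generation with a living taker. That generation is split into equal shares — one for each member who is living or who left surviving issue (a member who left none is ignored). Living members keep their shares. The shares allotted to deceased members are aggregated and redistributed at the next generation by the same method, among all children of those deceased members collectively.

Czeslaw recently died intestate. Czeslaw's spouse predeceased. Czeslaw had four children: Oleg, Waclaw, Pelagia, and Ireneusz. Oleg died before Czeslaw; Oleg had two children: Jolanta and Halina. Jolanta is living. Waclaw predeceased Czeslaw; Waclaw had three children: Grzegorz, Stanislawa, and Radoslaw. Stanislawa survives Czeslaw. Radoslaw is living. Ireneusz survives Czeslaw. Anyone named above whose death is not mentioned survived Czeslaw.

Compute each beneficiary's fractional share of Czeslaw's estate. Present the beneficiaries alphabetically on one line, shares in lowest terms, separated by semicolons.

There is no surviving spouse, so the entire estate passes to Czeslaw's descendants per capita at each generation.
At generation 1 (Oleg, Waclaw, Pelagia, Ireneusz) there are 4 shares of (1)/4 = 1/4 each.
Living: Pelagia and Ireneusz — each takes 1/4.
Deceased: Oleg and Waclaw. Their combined 1/2 is pooled and carried to generation 2.
At generation 2 (Jolanta, Halina, Grzegorz, Stanislawa, Radoslaw) there are 5 shares of (1/2)/5 = 1/10 each.
Living: Jolanta, Halina, Grzegorz, Stanislawa, and Radoslaw — each takes 1/10.

Grzegorz 1/10; Halina 1/10; Ireneusz 1/4; Jolanta 1/10; Pelagia 1/4; Radoslaw 1/10; Stanislawa 1/10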